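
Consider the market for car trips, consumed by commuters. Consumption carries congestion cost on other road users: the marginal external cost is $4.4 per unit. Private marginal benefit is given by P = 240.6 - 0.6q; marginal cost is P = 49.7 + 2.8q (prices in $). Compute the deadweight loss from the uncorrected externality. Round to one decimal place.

DWL = $2.8

Market equilibrium (private): 49.7 + 2.8q = 240.6 - 0.6q → q_m = 56.1471.
Social marginal benefit = demand − MEC = 236.2 - 0.6q.
Set SMB = MC: 236.2 - 0.6q = 49.7 + 2.8q → q* = 54.8529.
The welfare-loss triangle has base |q_m − q*| and height MEC(q_m) (the vertical gap between SMB and MC is zero at q* and MEC at q_m).
DWL = ½ × 1.2942 × 4.4000 = 2.8472.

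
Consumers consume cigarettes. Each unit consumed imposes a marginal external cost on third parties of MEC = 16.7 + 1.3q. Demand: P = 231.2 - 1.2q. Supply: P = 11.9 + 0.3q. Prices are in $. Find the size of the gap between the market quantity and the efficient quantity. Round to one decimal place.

73.8 units

Market equilibrium (private): 11.9 + 0.3q = 231.2 - 1.2q → q_m = 146.2000.
Social marginal benefit = demand − MEC = 214.5 - 2.5q.
Set SMB = MC: 214.5 - 2.5q = 11.9 + 0.3q → q* = 72.3571.
Gap = |146.2000 − 72.3571| = 73.8429.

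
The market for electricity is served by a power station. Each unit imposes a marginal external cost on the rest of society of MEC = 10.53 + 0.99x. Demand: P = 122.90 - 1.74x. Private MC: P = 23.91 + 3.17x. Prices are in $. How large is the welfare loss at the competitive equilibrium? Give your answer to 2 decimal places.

DWL = $78.78

Market equilibrium (private): 23.91 + 3.17x = 122.90 - 1.74x → x_m = 20.1609.
Social marginal cost = private MC + MEC = 34.44 + 4.16x.
Set SMC = demand: 34.44 + 4.16x = 122.90 - 1.74x → x* = 14.9932.
Between x* and x_m the wedge SMC − demand runs linearly from 0 to MEC(x_m), so the loss is a triangle.
DWL = ½ × 5.1677 × 30.4893 = 78.7798.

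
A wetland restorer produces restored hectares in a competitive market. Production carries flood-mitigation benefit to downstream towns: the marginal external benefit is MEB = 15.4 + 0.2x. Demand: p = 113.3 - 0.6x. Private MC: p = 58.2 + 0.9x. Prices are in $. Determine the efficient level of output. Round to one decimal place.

Social marginal cost = private MC − MEB = 42.8 + 0.7x.
Set SMC = demand: 42.8 + 0.7x = 113.3 - 0.6x → x* = 54.2308.

x* = 54.2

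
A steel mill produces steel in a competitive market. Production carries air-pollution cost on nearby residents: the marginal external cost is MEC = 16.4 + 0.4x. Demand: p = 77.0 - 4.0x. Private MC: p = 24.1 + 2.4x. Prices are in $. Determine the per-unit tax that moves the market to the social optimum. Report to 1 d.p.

tax = $18.5 per unit

Social marginal cost = private MC + MEC = 40.5 + 2.8x.
Set SMC = demand: 40.5 + 2.8x = 77.0 - 4.0x → x* = 5.3676.
The Pigouvian tax equals MEC at x*: 16.4 + 0.4×5.3676 = 18.5470.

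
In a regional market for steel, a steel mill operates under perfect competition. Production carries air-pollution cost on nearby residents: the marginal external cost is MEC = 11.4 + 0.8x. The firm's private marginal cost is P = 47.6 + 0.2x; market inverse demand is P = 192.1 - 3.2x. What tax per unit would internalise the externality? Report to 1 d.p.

tax = 36.8 per unit

Social marginal cost = private MC + MEC = 59.0 + x.
Set SMC = demand: 59.0 + x = 192.1 - 3.2x → x* = 31.6905.
The Pigouvian tax equals MEC at x*: 11.4 + 0.8×31.6905 = 36.7524.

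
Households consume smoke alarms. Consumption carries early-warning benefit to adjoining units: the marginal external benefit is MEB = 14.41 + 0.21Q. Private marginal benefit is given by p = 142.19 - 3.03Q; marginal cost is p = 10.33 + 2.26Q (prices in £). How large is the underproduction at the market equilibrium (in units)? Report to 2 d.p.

Market equilibrium (private): 10.33 + 2.26Q = 142.19 - 3.03Q → Q_m = 24.9263.
Social marginal benefit = demand + MEB = 156.60 - 2.82Q.
Set SMB = MC: 156.60 - 2.82Q = 10.33 + 2.26Q → Q* = 28.7933.
Gap = |24.9263 − 28.7933| = 3.8670.

3.87 units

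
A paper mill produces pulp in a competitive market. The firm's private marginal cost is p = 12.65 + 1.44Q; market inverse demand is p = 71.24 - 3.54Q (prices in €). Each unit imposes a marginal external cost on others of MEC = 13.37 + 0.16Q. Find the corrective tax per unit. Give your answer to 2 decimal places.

tax = €14.78 per unit

Social marginal cost = private MC + MEC = 26.02 + 1.60Q.
Set SMC = demand: 26.02 + 1.60Q = 71.24 - 3.54Q → Q* = 8.7977.
The Pigouvian tax equals MEC at Q*: 13.37 + 0.16×8.7977 = 14.7776.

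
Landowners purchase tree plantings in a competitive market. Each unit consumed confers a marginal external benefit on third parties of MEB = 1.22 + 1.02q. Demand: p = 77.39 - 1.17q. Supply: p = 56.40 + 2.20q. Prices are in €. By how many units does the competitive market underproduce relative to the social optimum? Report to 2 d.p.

Market equilibrium (private): 56.40 + 2.20q = 77.39 - 1.17q → q_m = 6.2285.
Social marginal benefit = demand + MEB = 78.61 - 0.15q.
Set SMB = MC: 78.61 - 0.15q = 56.40 + 2.20q → q* = 9.4511.
Gap = |6.2285 − 9.4511| = 3.2226.

3.22 units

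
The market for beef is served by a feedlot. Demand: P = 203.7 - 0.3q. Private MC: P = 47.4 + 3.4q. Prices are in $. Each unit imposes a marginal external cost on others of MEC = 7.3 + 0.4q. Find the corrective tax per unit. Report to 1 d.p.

tax = $21.8 per unit

Social marginal cost = private MC + MEC = 54.7 + 3.8q.
Set SMC = demand: 54.7 + 3.8q = 203.7 - 0.3q → q* = 36.3415.
The Pigouvian tax equals MEC at q*: 7.3 + 0.4×36.3415 = 21.8366.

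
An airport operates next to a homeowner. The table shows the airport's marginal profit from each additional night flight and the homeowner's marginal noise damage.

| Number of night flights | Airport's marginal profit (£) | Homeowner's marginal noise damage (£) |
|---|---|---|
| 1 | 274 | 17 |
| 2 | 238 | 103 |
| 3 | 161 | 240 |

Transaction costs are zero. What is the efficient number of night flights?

2

Bargaining reaches the level where marginal profit last exceeds marginal noise damage.
That holds through level 2 (238 ≥ 103) but not at 3 (161 < 240).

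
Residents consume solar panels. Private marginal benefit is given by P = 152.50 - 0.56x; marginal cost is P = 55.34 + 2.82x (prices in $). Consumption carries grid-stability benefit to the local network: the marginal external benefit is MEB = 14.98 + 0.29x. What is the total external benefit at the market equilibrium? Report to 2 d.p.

$550.42

Market equilibrium (private): 55.34 + 2.82x = 152.50 - 0.56x → x_m = 28.7456.
Total external benefit = ∫₀^{x_m} (14.98 + 0.29x) dx = 14.98×28.7456 + ½×0.29×28.7456² = 550.4240.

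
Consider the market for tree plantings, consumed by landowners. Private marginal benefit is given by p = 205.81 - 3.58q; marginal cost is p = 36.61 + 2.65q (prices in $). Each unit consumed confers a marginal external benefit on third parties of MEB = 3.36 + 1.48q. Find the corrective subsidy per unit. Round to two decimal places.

subsidy = $57.13 per unit

Social marginal benefit = demand + MEB = 209.17 - 2.10q.
Set SMB = MC: 209.17 - 2.10q = 36.61 + 2.65q → q* = 36.3284.
The Pigouvian subsidy equals MEB at q*: 3.36 + 1.48×36.3284 = 57.1260.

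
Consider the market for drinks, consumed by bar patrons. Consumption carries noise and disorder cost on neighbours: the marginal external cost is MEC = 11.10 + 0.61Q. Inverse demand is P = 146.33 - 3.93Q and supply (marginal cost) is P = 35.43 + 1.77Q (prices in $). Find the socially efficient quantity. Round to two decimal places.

Q* = 15.82

Social marginal benefit = demand − MEC = 135.23 - 4.54Q.
Set SMB = MC: 135.23 - 4.54Q = 35.43 + 1.77Q → Q* = 15.8162.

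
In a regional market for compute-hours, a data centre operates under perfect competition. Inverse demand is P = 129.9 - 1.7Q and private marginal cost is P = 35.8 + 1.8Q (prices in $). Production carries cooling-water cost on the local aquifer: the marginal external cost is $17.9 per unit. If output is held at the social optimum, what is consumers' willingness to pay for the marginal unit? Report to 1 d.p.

P = $92.9

Social marginal cost = private MC + MEC = 53.7 + 1.8Q.
Set SMC = demand: 53.7 + 1.8Q = 129.9 - 1.7Q → Q* = 21.7714.
Consumer price on the demand curve at Q*: 129.9 − 1.7×21.7714 = 92.8886.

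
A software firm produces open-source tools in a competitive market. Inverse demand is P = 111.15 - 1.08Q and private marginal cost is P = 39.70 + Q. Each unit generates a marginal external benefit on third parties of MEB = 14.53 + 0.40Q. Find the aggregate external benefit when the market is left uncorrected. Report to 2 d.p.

Market equilibrium (private): 39.70 + Q = 111.15 - 1.08Q → Q_m = 34.3510.
Total external benefit = ∫₀^{Q_m} (14.53 + 0.40Q) dQ = 14.53×34.3510 + ½×0.40×34.3510² = 735.1183.

735.12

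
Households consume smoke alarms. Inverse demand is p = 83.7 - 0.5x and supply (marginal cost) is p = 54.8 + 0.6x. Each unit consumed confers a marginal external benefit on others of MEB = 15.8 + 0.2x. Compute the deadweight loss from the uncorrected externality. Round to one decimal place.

DWL = 246.3

Market equilibrium (private): 54.8 + 0.6x = 83.7 - 0.5x → x_m = 26.2727.
Social marginal benefit = demand + MEB = 99.5 - 0.3x.
Set SMB = MC: 99.5 - 0.3x = 54.8 + 0.6x → x* = 49.6667.
The loss is the area between SMB and MC from x* to x_m; with linear curves that's a triangle of height MEB(x_m).
DWL = ½ × 23.3940 × 21.0545 = 246.2745.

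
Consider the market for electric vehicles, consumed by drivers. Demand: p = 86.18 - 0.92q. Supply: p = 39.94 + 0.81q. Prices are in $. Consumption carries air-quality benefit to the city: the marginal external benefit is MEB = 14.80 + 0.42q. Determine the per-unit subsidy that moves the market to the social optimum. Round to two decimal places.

subsidy = $34.37 per unit

Social marginal benefit = demand + MEB = 100.98 - 0.50q.
Set SMB = MC: 100.98 - 0.50q = 39.94 + 0.81q → q* = 46.5954.
The Pigouvian subsidy equals MEB at q*: 14.80 + 0.42×46.5954 = 34.3701.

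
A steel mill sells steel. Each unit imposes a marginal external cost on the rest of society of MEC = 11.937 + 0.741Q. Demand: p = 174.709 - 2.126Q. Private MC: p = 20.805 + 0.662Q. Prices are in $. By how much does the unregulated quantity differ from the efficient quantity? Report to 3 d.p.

14.974 units

Market equilibrium (private): 20.805 + 0.662Q = 174.709 - 2.126Q → Q_m = 55.2023.
Social marginal cost = private MC + MEC = 32.742 + 1.403Q.
Set SMC = demand: 32.742 + 1.403Q = 174.709 - 2.126Q → Q* = 40.2287.
Gap = |55.2023 − 40.2287| = 14.9736.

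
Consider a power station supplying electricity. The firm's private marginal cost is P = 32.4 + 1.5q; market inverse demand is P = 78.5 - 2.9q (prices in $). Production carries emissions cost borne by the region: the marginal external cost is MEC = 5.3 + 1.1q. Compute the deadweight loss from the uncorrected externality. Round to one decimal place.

Market equilibrium (private): 32.4 + 1.5q = 78.5 - 2.9q → q_m = 10.4773.
Social marginal cost = private MC + MEC = 37.7 + 2.6q.
Set SMC = demand: 37.7 + 2.6q = 78.5 - 2.9q → q* = 7.4182.
Height of the DWL triangle at q_m is SMC(q_m) − demand(q_m) = MEC(q_m) = 16.8250.
DWL = ½ × 3.0591 × 16.8250 = 25.7347.

DWL = $25.7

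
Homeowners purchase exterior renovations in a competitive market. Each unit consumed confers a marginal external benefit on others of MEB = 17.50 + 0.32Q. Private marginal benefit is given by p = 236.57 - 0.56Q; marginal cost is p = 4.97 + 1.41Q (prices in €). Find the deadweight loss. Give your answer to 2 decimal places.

DWL = €920.68

Market equilibrium (private): 4.97 + 1.41Q = 236.57 - 0.56Q → Q_m = 117.5635.
Social marginal benefit = demand + MEB = 254.07 - 0.24Q.
Set SMB = MC: 254.07 - 0.24Q = 4.97 + 1.41Q → Q* = 150.9697.
The welfare-loss triangle has base |Q_m − Q*| and height MEB(Q_m) (the vertical gap between SMB and MC is zero at Q* and MEB at Q_m).
DWL = ½ × 33.4062 × 55.1203 = 920.6799.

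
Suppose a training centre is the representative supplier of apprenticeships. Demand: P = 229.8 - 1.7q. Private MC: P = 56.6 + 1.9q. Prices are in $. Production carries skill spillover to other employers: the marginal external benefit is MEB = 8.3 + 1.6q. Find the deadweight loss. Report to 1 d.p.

Market equilibrium (private): 56.6 + 1.9q = 229.8 - 1.7q → q_m = 48.1111.
Social marginal cost = private MC − MEB = 48.3 + 0.3q.
Set SMC = demand: 48.3 + 0.3q = 229.8 - 1.7q → q* = 90.7500.
The welfare-loss triangle has base |q_m − q*| and height MEB(q_m) (the vertical gap between SMC and demand is zero at q* and MEB at q_m).
DWL = ½ × 42.6389 × 85.2778 = 1818.0758.

DWL = $1818.1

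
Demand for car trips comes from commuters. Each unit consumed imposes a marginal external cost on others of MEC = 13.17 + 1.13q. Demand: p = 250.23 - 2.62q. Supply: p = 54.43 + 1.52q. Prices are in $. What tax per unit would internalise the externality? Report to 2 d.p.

tax = $52.33 per unit

Social marginal benefit = demand − MEC = 237.06 - 3.75q.
Set SMB = MC: 237.06 - 3.75q = 54.43 + 1.52q → q* = 34.6546.
The Pigouvian tax equals MEC at q*: 13.17 + 1.13×34.6546 = 52.3297.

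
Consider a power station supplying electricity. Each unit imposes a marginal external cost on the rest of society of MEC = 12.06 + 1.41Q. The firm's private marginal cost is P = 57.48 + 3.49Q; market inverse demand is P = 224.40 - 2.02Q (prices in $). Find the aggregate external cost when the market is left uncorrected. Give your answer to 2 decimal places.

$1012.34

Market equilibrium (private): 57.48 + 3.49Q = 224.40 - 2.02Q → Q_m = 30.2940.
Total external cost = ∫₀^{Q_m} (12.06 + 1.41Q) dQ = 12.06×30.2940 + ½×1.41×30.2940² = 1012.3428.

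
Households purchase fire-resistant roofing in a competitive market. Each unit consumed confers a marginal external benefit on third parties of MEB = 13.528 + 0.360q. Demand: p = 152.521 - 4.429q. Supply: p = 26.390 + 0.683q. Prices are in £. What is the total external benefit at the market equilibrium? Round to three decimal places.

£443.364

Market equilibrium (private): 26.390 + 0.683q = 152.521 - 4.429q → q_m = 24.6735.
Total external benefit = ∫₀^{q_m} (13.528 + 0.360q) dq = 13.528×24.6735 + ½×0.360×24.6735² = 443.3638.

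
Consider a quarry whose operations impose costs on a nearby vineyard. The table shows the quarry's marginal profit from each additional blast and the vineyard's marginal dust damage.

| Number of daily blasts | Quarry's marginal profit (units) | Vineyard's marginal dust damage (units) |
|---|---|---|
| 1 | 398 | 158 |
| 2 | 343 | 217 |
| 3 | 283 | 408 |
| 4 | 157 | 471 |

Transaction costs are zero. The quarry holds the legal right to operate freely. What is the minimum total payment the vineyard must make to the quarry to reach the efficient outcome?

Left alone the quarry would choose level 4 (marginal profit stays positive).
Efficient level: k* = 2 (marginal profit ≥ marginal dust damage through 2).
The vineyard must at least cover the quarry's forgone profit from cutting 4→2: 283 + 157 = 440.

440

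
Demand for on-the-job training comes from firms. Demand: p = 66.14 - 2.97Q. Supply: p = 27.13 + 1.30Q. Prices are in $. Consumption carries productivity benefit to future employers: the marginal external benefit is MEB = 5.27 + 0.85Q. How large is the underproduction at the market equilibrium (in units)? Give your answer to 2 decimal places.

3.81 units

Market equilibrium (private): 27.13 + 1.30Q = 66.14 - 2.97Q → Q_m = 9.1358.
Social marginal benefit = demand + MEB = 71.41 - 2.12Q.
Set SMB = MC: 71.41 - 2.12Q = 27.13 + 1.30Q → Q* = 12.9474.
Gap = |9.1358 − 12.9474| = 3.8116.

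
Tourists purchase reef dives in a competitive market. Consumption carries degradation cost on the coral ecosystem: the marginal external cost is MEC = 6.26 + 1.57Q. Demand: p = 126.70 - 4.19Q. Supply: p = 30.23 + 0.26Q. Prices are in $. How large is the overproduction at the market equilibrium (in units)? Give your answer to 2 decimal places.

Market equilibrium (private): 30.23 + 0.26Q = 126.70 - 4.19Q → Q_m = 21.6787.
Social marginal benefit = demand − MEC = 120.44 - 5.76Q.
Set SMB = MC: 120.44 - 5.76Q = 30.23 + 0.26Q → Q* = 14.9850.
Gap = |21.6787 − 14.9850| = 6.6937.

6.69 units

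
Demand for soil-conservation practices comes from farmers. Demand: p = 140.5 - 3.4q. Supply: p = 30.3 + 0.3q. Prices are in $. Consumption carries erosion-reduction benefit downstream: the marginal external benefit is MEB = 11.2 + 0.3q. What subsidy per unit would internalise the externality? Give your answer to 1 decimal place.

Social marginal benefit = demand + MEB = 151.7 - 3.1q.
Set SMB = MC: 151.7 - 3.1q = 30.3 + 0.3q → q* = 35.7059.
The Pigouvian subsidy equals MEB at q*: 11.2 + 0.3×35.7059 = 21.9118.

subsidy = $21.9 per unit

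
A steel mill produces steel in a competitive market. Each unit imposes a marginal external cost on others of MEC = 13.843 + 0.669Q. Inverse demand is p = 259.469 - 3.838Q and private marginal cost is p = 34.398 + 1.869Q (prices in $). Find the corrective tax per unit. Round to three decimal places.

Social marginal cost = private MC + MEC = 48.241 + 2.538Q.
Set SMC = demand: 48.241 + 2.538Q = 259.469 - 3.838Q → Q* = 33.1286.
The Pigouvian tax equals MEC at Q*: 13.843 + 0.669×33.1286 = 36.0060.

tax = $36.006 per unit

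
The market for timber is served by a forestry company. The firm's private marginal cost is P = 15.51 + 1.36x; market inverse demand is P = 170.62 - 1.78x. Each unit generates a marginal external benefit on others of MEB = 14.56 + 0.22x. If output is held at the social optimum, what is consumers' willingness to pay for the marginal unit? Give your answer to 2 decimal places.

Social marginal cost = private MC − MEB = 0.95 + 1.14x.
Set SMC = demand: 0.95 + 1.14x = 170.62 - 1.78x → x* = 58.1062.
Consumer price on the demand curve at x*: 170.62 − 1.78×58.1062 = 67.1910.

P = 67.19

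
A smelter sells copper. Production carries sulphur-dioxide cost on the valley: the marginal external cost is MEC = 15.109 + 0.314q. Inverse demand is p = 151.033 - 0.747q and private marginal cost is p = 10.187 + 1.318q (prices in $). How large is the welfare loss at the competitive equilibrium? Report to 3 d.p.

Market equilibrium (private): 10.187 + 1.318q = 151.033 - 0.747q → q_m = 68.2063.
Social marginal cost = private MC + MEC = 25.296 + 1.632q.
Set SMC = demand: 25.296 + 1.632q = 151.033 - 0.747q → q* = 52.8529.
Height of the DWL triangle at q_m is SMC(q_m) − demand(q_m) = MEC(q_m) = 36.5258.
DWL = ½ × 15.3534 × 36.5258 = 280.3976.

DWL = $280.398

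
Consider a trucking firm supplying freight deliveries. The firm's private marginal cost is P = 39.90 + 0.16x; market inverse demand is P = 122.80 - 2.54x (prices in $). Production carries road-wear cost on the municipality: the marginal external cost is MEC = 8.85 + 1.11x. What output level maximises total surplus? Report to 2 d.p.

Social marginal cost = private MC + MEC = 48.75 + 1.27x.
Set SMC = demand: 48.75 + 1.27x = 122.80 - 2.54x → x* = 19.4357.

x* = 19.44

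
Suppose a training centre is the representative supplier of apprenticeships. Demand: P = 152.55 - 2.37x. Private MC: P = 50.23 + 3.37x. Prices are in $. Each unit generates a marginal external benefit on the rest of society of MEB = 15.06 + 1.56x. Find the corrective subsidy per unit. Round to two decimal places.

subsidy = $58.87 per unit

Social marginal cost = private MC − MEB = 35.17 + 1.81x.
Set SMC = demand: 35.17 + 1.81x = 152.55 - 2.37x → x* = 28.0813.
The Pigouvian subsidy equals MEB at x*: 15.06 + 1.56×28.0813 = 58.8668.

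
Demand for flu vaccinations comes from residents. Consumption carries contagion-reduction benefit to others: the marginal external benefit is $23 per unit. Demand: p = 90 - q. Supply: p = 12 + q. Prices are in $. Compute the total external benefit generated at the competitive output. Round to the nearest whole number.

$897

Market equilibrium (private): 12 + q = 90 - q → q_m = 39.0000.
Total external benefit = MEB × q_m = 23 × 39.0000 = 897.0000.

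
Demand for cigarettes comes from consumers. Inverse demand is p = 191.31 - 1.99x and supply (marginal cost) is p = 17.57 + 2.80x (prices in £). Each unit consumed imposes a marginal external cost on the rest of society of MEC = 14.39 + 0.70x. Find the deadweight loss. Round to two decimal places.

Market equilibrium (private): 17.57 + 2.80x = 191.31 - 1.99x → x_m = 36.2714.
Social marginal benefit = demand − MEC = 176.92 - 2.69x.
Set SMB = MC: 176.92 - 2.69x = 17.57 + 2.80x → x* = 29.0255.
Height of the DWL triangle at x_m is MC(x_m) − SMB(x_m) = MEC(x_m) = 39.7800.
DWL = ½ × 7.2459 × 39.7800 = 144.1210.

DWL = £144.12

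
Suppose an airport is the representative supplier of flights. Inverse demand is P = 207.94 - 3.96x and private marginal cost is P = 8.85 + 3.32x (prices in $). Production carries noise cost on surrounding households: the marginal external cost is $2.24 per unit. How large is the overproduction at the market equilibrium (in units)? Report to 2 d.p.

Market equilibrium (private): 8.85 + 3.32x = 207.94 - 3.96x → x_m = 27.3475.
Social marginal cost = private MC + MEC = 11.09 + 3.32x.
Set SMC = demand: 11.09 + 3.32x = 207.94 - 3.96x → x* = 27.0398.
Gap = |27.3475 − 27.0398| = 0.3077.

0.31 units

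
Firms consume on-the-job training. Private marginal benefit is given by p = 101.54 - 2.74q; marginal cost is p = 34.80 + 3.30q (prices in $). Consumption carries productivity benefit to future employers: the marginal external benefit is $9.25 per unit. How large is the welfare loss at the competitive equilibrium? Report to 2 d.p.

Market equilibrium (private): 34.80 + 3.30q = 101.54 - 2.74q → q_m = 11.0497.
Social marginal benefit = demand + MEB = 110.79 - 2.74q.
Set SMB = MC: 110.79 - 2.74q = 34.80 + 3.30q → q* = 12.5811.
Height of the DWL triangle at q_m is SMB(q_m) − MC(q_m) = MEB(q_m) = 9.2500.
DWL = ½ × 1.5314 × 9.2500 = 7.0827.

DWL = $7.08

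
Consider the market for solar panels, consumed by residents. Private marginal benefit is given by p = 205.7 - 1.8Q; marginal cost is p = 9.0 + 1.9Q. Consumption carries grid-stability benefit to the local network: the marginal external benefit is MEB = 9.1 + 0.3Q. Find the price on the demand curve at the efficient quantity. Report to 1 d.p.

P = 96.7

Social marginal benefit = demand + MEB = 214.8 - 1.5Q.
Set SMB = MC: 214.8 - 1.5Q = 9.0 + 1.9Q → Q* = 60.5294.
Consumer price on the demand curve at Q*: 205.7 − 1.8×60.5294 = 96.7471.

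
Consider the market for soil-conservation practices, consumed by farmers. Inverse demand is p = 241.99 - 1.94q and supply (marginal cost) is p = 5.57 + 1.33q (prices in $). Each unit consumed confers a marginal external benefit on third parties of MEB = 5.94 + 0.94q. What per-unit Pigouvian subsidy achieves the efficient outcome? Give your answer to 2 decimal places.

subsidy = $103.72 per unit

Social marginal benefit = demand + MEB = 247.93 - q.
Set SMB = MC: 247.93 - q = 5.57 + 1.33q → q* = 104.0172.
The Pigouvian subsidy equals MEB at q*: 5.94 + 0.94×104.0172 = 103.7162.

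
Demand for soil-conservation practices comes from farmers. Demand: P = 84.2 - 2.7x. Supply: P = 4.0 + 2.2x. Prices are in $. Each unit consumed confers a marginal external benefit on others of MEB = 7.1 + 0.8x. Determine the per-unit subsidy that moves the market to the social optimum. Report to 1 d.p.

Social marginal benefit = demand + MEB = 91.3 - 1.9x.
Set SMB = MC: 91.3 - 1.9x = 4.0 + 2.2x → x* = 21.2927.
The Pigouvian subsidy equals MEB at x*: 7.1 + 0.8×21.2927 = 24.1342.

subsidy = $24.1 per unit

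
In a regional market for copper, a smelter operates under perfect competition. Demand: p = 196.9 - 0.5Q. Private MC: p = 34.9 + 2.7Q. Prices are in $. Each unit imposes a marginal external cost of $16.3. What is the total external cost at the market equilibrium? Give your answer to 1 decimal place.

Market equilibrium (private): 34.9 + 2.7Q = 196.9 - 0.5Q → Q_m = 50.6250.
Total external cost = MEC × Q_m = 16.3 × 50.6250 = 825.1875.

$825.2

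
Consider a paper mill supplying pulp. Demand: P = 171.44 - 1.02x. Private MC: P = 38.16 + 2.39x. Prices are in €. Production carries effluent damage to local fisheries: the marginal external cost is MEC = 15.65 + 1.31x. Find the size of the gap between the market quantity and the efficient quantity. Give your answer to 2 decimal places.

Market equilibrium (private): 38.16 + 2.39x = 171.44 - 1.02x → x_m = 39.0850.
Social marginal cost = private MC + MEC = 53.81 + 3.70x.
Set SMC = demand: 53.81 + 3.70x = 171.44 - 1.02x → x* = 24.9216.
Gap = |39.0850 − 24.9216| = 14.1634.

14.16 units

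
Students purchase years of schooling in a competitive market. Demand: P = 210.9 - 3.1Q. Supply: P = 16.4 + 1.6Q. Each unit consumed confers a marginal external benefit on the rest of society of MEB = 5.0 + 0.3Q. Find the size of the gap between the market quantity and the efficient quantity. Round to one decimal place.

Market equilibrium (private): 16.4 + 1.6Q = 210.9 - 3.1Q → Q_m = 41.3830.
Social marginal benefit = demand + MEB = 215.9 - 2.8Q.
Set SMB = MC: 215.9 - 2.8Q = 16.4 + 1.6Q → Q* = 45.3409.
Gap = |41.3830 − 45.3409| = 3.9579.

4.0 units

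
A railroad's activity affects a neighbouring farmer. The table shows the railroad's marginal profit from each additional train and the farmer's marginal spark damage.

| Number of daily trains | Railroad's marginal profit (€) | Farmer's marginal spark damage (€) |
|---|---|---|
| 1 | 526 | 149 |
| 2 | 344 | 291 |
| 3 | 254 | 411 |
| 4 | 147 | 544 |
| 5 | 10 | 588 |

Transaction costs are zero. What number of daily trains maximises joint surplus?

2

Bargaining reaches the level where marginal profit last exceeds marginal spark damage.
That holds through level 2 (344 ≥ 291) but not at 3 (254 < 411).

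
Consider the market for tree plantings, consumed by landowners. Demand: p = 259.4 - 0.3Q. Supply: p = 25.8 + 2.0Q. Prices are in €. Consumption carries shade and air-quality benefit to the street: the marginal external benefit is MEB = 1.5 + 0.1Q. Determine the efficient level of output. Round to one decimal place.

Social marginal benefit = demand + MEB = 260.9 - 0.2Q.
Set SMB = MC: 260.9 - 0.2Q = 25.8 + 2.0Q → Q* = 106.8636.

Q* = 106.9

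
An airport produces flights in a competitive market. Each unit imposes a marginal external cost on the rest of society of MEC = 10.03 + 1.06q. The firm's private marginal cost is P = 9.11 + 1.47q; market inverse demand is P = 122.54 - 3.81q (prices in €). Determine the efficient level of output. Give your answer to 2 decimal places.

q* = 16.31

Social marginal cost = private MC + MEC = 19.14 + 2.53q.
Set SMC = demand: 19.14 + 2.53q = 122.54 - 3.81q → q* = 16.3091.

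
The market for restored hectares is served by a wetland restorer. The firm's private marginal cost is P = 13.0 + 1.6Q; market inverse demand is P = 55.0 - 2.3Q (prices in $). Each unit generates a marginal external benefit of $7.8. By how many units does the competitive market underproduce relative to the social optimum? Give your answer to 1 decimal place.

2.0 units

Market equilibrium (private): 13.0 + 1.6Q = 55.0 - 2.3Q → Q_m = 10.7692.
Social marginal cost = private MC − MEB = 5.2 + 1.6Q.
Set SMC = demand: 5.2 + 1.6Q = 55.0 - 2.3Q → Q* = 12.7692.
Gap = |10.7692 − 12.7692| = 2.0000.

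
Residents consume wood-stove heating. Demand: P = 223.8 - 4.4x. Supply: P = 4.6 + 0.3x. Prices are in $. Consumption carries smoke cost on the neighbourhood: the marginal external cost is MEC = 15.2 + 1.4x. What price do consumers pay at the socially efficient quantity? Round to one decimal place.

P = $76.7

Social marginal benefit = demand − MEC = 208.6 - 5.8x.
Set SMB = MC: 208.6 - 5.8x = 4.6 + 0.3x → x* = 33.4426.
Consumer price on the demand curve at x*: 223.8 − 4.4×33.4426 = 76.6526.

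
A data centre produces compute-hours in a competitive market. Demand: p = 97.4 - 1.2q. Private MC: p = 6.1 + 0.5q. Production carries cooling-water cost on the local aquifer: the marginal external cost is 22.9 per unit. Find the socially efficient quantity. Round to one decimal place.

q* = 40.2

Social marginal cost = private MC + MEC = 29.0 + 0.5q.
Set SMC = demand: 29.0 + 0.5q = 97.4 - 1.2q → q* = 40.2353.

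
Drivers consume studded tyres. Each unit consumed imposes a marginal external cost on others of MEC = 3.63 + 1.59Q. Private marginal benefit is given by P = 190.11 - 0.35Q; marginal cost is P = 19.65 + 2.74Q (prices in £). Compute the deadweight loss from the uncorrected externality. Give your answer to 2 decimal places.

DWL = £891.39

Market equilibrium (private): 19.65 + 2.74Q = 190.11 - 0.35Q → Q_m = 55.1650.
Social marginal benefit = demand − MEC = 186.48 - 1.94Q.
Set SMB = MC: 186.48 - 1.94Q = 19.65 + 2.74Q → Q* = 35.6474.
The welfare-loss triangle has base |Q_m − Q*| and height MEC(Q_m) (the vertical gap between SMB and MC is zero at Q* and MEC at Q_m).
DWL = ½ × 19.5176 × 91.3424 = 891.3922.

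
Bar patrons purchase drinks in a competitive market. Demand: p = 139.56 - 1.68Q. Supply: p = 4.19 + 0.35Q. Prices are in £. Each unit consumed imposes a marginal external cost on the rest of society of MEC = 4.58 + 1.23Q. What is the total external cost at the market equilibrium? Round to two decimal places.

£3040.23

Market equilibrium (private): 4.19 + 0.35Q = 139.56 - 1.68Q → Q_m = 66.6847.
Total external cost = ∫₀^{Q_m} (4.58 + 1.23Q) dQ = 4.58×66.6847 + ½×1.23×66.6847² = 3040.2282.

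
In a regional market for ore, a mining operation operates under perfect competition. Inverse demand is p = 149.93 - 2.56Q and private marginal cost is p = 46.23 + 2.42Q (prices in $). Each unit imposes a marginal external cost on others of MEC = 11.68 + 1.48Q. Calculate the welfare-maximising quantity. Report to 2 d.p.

Q* = 14.24

Social marginal cost = private MC + MEC = 57.91 + 3.90Q.
Set SMC = demand: 57.91 + 3.90Q = 149.93 - 2.56Q → Q* = 14.2446.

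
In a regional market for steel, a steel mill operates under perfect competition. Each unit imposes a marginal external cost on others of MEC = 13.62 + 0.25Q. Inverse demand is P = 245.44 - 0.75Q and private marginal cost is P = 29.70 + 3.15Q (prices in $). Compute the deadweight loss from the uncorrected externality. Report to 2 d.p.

Market equilibrium (private): 29.70 + 3.15Q = 245.44 - 0.75Q → Q_m = 55.3179.
Social marginal cost = private MC + MEC = 43.32 + 3.40Q.
Set SMC = demand: 43.32 + 3.40Q = 245.44 - 0.75Q → Q* = 48.7036.
The welfare-loss triangle has base |Q_m − Q*| and height MEC(Q_m) (the vertical gap between SMC and demand is zero at Q* and MEC at Q_m).
DWL = ½ × 6.6143 × 27.4495 = 90.7796.

DWL = $90.78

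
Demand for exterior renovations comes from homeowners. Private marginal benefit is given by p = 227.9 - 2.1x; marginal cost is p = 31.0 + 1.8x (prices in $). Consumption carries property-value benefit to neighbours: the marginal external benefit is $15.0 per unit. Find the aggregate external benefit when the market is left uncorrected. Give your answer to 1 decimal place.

$757.3

Market equilibrium (private): 31.0 + 1.8x = 227.9 - 2.1x → x_m = 50.4872.
Total external benefit = MEB × x_m = 15.0 × 50.4872 = 757.3080.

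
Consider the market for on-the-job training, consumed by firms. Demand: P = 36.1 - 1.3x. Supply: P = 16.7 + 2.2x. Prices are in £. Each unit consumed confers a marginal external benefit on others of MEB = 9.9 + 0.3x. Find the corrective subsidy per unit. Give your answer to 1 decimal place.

Social marginal benefit = demand + MEB = 46.0 - x.
Set SMB = MC: 46.0 - x = 16.7 + 2.2x → x* = 9.1563.
The Pigouvian subsidy equals MEB at x*: 9.9 + 0.3×9.1563 = 12.6469.

subsidy = £12.6 per unit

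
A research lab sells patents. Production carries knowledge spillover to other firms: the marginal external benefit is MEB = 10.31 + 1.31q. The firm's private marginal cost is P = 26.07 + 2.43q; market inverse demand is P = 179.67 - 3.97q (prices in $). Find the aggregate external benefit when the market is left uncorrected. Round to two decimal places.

Market equilibrium (private): 26.07 + 2.43q = 179.67 - 3.97q → q_m = 24.0000.
Total external benefit = ∫₀^{q_m} (10.31 + 1.31q) dq = 10.31×24.0000 + ½×1.31×24.0000² = 624.7200.

$624.72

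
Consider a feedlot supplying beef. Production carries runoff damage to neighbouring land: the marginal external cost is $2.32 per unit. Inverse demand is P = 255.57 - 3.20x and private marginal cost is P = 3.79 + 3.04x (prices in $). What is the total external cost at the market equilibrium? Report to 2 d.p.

Market equilibrium (private): 3.79 + 3.04x = 255.57 - 3.20x → x_m = 40.3494.
Total external cost = MEC × x_m = 2.32 × 40.3494 = 93.6106.

$93.61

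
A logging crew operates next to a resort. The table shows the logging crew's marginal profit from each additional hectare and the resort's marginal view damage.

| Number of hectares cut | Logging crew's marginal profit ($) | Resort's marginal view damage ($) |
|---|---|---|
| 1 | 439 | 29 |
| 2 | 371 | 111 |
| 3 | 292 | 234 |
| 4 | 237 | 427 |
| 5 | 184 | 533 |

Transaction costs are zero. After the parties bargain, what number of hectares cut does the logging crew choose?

3

Bargaining reaches the level where marginal profit last exceeds marginal view damage.
That holds through level 3 (292 ≥ 234) but not at 4 (237 < 427).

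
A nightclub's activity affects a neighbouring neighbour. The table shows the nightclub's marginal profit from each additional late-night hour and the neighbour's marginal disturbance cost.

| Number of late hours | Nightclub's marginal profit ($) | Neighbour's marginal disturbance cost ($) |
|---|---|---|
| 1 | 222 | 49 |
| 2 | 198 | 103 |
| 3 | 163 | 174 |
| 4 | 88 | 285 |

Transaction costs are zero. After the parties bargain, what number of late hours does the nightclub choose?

Bargaining reaches the level where marginal profit last exceeds marginal disturbance cost.
That holds through level 2 (198 ≥ 103) but not at 3 (163 < 174).

2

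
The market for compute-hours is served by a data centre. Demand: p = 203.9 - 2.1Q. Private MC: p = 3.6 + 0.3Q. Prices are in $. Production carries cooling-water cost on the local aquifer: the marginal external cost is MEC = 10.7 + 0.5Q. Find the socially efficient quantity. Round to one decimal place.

Social marginal cost = private MC + MEC = 14.3 + 0.8Q.
Set SMC = demand: 14.3 + 0.8Q = 203.9 - 2.1Q → Q* = 65.3793.

Q* = 65.4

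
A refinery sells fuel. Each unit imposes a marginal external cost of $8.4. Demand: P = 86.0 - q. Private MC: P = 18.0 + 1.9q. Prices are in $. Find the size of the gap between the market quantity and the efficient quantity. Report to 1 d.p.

Market equilibrium (private): 18.0 + 1.9q = 86.0 - q → q_m = 23.4483.
Social marginal cost = private MC + MEC = 26.4 + 1.9q.
Set SMC = demand: 26.4 + 1.9q = 86.0 - q → q* = 20.5517.
Gap = |23.4483 − 20.5517| = 2.8966.

2.9 units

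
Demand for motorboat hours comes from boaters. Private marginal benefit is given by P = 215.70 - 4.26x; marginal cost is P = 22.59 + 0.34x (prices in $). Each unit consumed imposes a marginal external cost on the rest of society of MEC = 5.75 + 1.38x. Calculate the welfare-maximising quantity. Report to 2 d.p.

Social marginal benefit = demand − MEC = 209.95 - 5.64x.
Set SMB = MC: 209.95 - 5.64x = 22.59 + 0.34x → x* = 31.3311.

x* = 31.33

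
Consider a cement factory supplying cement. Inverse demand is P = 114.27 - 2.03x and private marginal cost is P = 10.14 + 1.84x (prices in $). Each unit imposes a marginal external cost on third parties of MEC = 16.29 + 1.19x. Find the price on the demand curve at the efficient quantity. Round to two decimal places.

P = $79.03

Social marginal cost = private MC + MEC = 26.43 + 3.03x.
Set SMC = demand: 26.43 + 3.03x = 114.27 - 2.03x → x* = 17.3597.
Consumer price on the demand curve at x*: 114.27 − 2.03×17.3597 = 79.0298.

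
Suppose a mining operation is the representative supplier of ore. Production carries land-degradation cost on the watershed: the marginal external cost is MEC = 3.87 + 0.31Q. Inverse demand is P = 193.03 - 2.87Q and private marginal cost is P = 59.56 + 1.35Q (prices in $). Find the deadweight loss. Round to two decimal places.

DWL = $20.64

Market equilibrium (private): 59.56 + 1.35Q = 193.03 - 2.87Q → Q_m = 31.6280.
Social marginal cost = private MC + MEC = 63.43 + 1.66Q.
Set SMC = demand: 63.43 + 1.66Q = 193.03 - 2.87Q → Q* = 28.6093.
Between Q* and Q_m the wedge SMC − demand runs linearly from 0 to MEC(Q_m), so the loss is a triangle.
DWL = ½ × 3.0187 × 13.6747 = 20.6399.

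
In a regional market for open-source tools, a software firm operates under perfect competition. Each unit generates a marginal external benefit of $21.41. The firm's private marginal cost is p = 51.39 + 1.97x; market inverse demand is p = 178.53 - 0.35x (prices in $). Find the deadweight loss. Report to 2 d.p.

DWL = $98.79

Market equilibrium (private): 51.39 + 1.97x = 178.53 - 0.35x → x_m = 54.8017.
Social marginal cost = private MC − MEB = 29.98 + 1.97x.
Set SMC = demand: 29.98 + 1.97x = 178.53 - 0.35x → x* = 64.0302.
The welfare-loss triangle has base |x_m − x*| and height MEB(x_m) (the vertical gap between SMC and demand is zero at x* and MEB at x_m).
DWL = ½ × 9.2285 × 21.4100 = 98.7911.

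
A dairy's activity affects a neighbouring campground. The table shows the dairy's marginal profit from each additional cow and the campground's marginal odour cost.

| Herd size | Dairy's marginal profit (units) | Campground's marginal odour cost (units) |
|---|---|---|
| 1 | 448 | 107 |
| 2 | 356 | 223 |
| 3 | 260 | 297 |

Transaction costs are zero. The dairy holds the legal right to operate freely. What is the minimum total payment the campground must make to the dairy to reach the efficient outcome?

Left alone the dairy would choose level 3 (marginal profit stays positive).
Efficient level: k* = 2 (marginal profit ≥ marginal odour cost through 2).
The campground must at least cover the dairy's forgone profit from cutting 3→2: 260 = 260.

260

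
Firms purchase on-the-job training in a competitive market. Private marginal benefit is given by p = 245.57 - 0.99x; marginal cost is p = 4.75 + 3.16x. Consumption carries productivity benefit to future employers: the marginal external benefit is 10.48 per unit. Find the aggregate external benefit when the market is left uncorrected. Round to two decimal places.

Market equilibrium (private): 4.75 + 3.16x = 245.57 - 0.99x → x_m = 58.0289.
Total external benefit = MEB × x_m = 10.48 × 58.0289 = 608.1429.

608.14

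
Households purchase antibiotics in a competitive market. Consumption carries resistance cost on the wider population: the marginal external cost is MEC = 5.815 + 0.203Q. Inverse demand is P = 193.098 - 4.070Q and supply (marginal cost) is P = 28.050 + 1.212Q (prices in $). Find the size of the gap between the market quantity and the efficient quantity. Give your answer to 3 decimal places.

2.217 units

Market equilibrium (private): 28.050 + 1.212Q = 193.098 - 4.070Q → Q_m = 31.2473.
Social marginal benefit = demand − MEC = 187.283 - 4.273Q.
Set SMB = MC: 187.283 - 4.273Q = 28.050 + 1.212Q → Q* = 29.0306.
Gap = |31.2473 − 29.0306| = 2.2167.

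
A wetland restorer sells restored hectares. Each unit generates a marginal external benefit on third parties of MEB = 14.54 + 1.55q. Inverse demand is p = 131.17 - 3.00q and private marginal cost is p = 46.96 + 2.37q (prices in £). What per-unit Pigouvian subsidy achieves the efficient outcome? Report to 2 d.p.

Social marginal cost = private MC − MEB = 32.42 + 0.82q.
Set SMC = demand: 32.42 + 0.82q = 131.17 - 3.00q → q* = 25.8508.
The Pigouvian subsidy equals MEB at q*: 14.54 + 1.55×25.8508 = 54.6087.

subsidy = £54.61 per unit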